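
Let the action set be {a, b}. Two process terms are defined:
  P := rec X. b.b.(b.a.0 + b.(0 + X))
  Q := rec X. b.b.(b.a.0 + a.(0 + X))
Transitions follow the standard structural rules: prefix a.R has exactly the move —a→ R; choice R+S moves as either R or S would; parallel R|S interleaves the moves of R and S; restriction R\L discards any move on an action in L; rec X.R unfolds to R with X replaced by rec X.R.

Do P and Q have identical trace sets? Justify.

P's transition system — 6 states:
  p0 = rec X. b.b.(b.a.0 + b.(0 + X)) :: —b→ p1
  p1 = b.(b.a.0 + b.(0 + (rec X. b.b.(b.a.0 + b.(0 + X))))) :: —b→ p2
  p2 = b.a.0 + b.(0 + (rec X. b.b.(b.a.0 + b.(0 + X)))) :: —b→ p3, —b→ p4
  p3 = 0 + (rec X. b.b.(b.a.0 + b.(0 + X))) :: —b→ p1
  p4 = a.0 :: —a→ p5
  p5 = 0 :: stopped
Q's transition system — 6 states:
  q0 = rec X. b.b.(b.a.0 + a.(0 + X)) :: —b→ q1
  q1 = b.(b.a.0 + a.(0 + (rec X. b.b.(b.a.0 + a.(0 + X))))) :: —b→ q2
  q2 = b.a.0 + a.(0 + (rec X. b.b.(b.a.0 + a.(0 + X)))) :: —a→ q3, —b→ q4
  q3 = 0 + (rec X. b.b.(b.a.0 + a.(0 + X))) :: —b→ q1
  q4 = a.0 :: —a→ q5
  q5 = 0 :: stopped
Run σ = ⟨bbbb⟩ on P: start {p0}
  after b @ step 1: {p1}
  after b @ step 2: {p2}
  after b @ step 3: {p3, p4}
  after b @ step 4: {p1}
  ✓ P
Run σ = ⟨bbbb⟩ on Q: start {q0}
  after b @ step 1: {q1}
  after b @ step 2: {q2}
  after b @ step 3: {q4}
  after b @ step 4: ∅  — Q cannot continue

traces(P) ≠ traces(Q) — witness ⟨bbbb⟩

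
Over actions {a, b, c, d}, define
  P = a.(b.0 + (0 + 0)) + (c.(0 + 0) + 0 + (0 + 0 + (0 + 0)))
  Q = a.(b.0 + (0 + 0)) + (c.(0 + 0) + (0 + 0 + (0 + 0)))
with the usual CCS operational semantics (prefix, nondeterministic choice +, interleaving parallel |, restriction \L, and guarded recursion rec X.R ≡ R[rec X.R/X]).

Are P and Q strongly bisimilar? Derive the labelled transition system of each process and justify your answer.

P's transition system — 4 states:
  s0 = a.(b.0 + (0 + 0)) + (c.(0 + 0) + 0 + (0 + 0 + (0 + 0))) :: =a=> s1, =c=> s2
  s1 = b.0 + (0 + 0) :: =b=> s3
  s2 = 0 + 0 :: (no moves)
  s3 = 0 :: (no moves)
Q's transition system — 4 states:
  t0 = a.(b.0 + (0 + 0)) + (c.(0 + 0) + (0 + 0 + (0 + 0))) :: =a=> t1, =c=> t2
  t1 = b.0 + (0 + 0) :: =b=> t3
  t2 = 0 + 0 :: (no moves)
  t3 = 0 :: (no moves)
Partition-refinement fixed point:
  B0 = {s0, t0}
  B1 = {s1, t1}
  B2 = {s2, s3, t2, t3}
s0 ∈ B0, t0 ∈ B0 → same block

YES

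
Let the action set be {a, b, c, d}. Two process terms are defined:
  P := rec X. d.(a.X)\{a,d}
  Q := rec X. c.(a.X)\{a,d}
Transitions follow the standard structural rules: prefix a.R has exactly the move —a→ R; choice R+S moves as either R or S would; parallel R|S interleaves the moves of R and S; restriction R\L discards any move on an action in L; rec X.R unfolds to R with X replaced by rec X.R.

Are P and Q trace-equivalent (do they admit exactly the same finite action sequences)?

trace-distinct — witness ⟨d⟩

LTS(P): 2 reachable states
  u0 = rec X. d.(a.X)\{a,d} → —d→ u1
  u1 = (a.(rec X. d.(a.X)\{a,d}))\{a,d} → stopped
LTS(Q): 2 reachable states
  v0 = rec X. c.(a.X)\{a,d} → —c→ v1
  v1 = (a.(rec X. c.(a.X)\{a,d}))\{a,d} → stopped
Trace ⟨d⟩ through P, begin at {u0}:
  [1] d ⇒ {u1}
  P completes σ.
Trace ⟨d⟩ through Q, begin at {v0}:
  [1] d ⇒ ∅  — Q cannot continue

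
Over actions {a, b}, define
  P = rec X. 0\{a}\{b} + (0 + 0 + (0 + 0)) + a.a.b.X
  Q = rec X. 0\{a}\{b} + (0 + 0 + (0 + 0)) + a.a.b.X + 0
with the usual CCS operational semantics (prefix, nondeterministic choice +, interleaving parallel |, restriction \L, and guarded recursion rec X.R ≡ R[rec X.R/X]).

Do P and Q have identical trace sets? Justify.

LTS(P): 3 reachable states
  s0 = rec X. 0\{a}\{b} + (0 + 0 + (0 + 0)) + a.a.b.X | —a→ s1
  s1 = a.b.(rec X. 0\{a}\{b} + (0 + 0 + (0 + 0)) + a.a.b.X) | —a→ s2
  s2 = b.(rec X. 0\{a}\{b} + (0 + 0 + (0 + 0)) + a.a.b.X) | —b→ s0
LTS(Q): 3 reachable states
  t0 = rec X. 0\{a}\{b} + (0 + 0 + (0 + 0)) + a.a.b.X + 0 | —a→ t1
  t1 = a.b.(rec X. 0\{a}\{b} + (0 + 0 + (0 + 0)) + a.a.b.X + 0) | —a→ t2
  t2 = b.(rec X. 0\{a}\{b} + (0 + 0 + (0 + 0)) + a.a.b.X + 0) | —b→ t0
Bisimilarity quotient blocks:
  B0 = {s0, t0}
  B1 = {s1, t1}
  B2 = {s2, t2}
s0 ∈ B0, t0 ∈ B0 → same block
Bisimilar ⇒ trace-equivalent.

YES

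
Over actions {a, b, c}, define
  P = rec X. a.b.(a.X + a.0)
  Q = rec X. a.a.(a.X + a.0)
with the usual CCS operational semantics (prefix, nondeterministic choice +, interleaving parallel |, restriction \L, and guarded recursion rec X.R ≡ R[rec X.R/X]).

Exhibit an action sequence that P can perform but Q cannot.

Reachable graph of P (4 states):
  u0 = rec X. a.b.(a.X + a.0) ⊢ --a--▸ u1
  u1 = b.(a.(rec X. a.b.(a.X + a.0)) + a.0) ⊢ --b--▸ u2
  u2 = a.(rec X. a.b.(a.X + a.0)) + a.0 ⊢ --a--▸ u0, --a--▸ u3
  u3 = 0 ⊢ (no moves)
Reachable graph of Q (4 states):
  v0 = rec X. a.a.(a.X + a.0) ⊢ --a--▸ v1
  v1 = a.(a.(rec X. a.a.(a.X + a.0)) + a.0) ⊢ --a--▸ v2
  v2 = a.(rec X. a.a.(a.X + a.0)) + a.0 ⊢ --a--▸ v0, --a--▸ v3
  v3 = 0 ⊢ (no moves)
Executing ab from P (initial set {u0}):
  after a @ step 1: {u1}
  after b @ step 2: {u2}
  ✓ P
Executing ab from Q (initial set {v0}):
  after a @ step 1: {v1}
  after b @ step 2: ∅ (Q stuck)

ab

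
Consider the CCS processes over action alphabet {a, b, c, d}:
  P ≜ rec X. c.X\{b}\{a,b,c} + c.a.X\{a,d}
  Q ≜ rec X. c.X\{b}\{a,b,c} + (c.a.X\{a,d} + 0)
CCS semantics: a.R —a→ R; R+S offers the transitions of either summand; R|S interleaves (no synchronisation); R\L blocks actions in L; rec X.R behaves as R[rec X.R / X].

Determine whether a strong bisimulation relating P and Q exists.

bisimilar

Reachable graph of P (6 states):
  p0 = rec X. c.X\{b}\{a,b,c} + c.a.X\{a,d} has moves -c-> p1, -c-> p2
  p1 = (rec X. c.X\{b}\{a,b,c} + c.a.X\{a,d})\{b}\{a,b,c} has moves stopped
  p2 = a.(rec X. c.X\{b}\{a,b,c} + c.a.X\{a,d})\{a,d} has moves -a-> p3
  p3 = (rec X. c.X\{b}\{a,b,c} + c.a.X\{a,d})\{a,d} has moves -c-> p4, -c-> p5
  p4 = (a.(rec X. c.X\{b}\{a,b,c} + c.a.X\{a,d})\{a,d})\{a,d} has moves stopped
  p5 = (rec X. c.X\{b}\{a,b,c} + c.a.X\{a,d})\{b}\{a,b,c}\{a,d} has moves stopped
Reachable graph of Q (6 states):
  q0 = rec X. c.X\{b}\{a,b,c} + (c.a.X\{a,d} + 0) has moves -c-> q1, -c-> q2
  q1 = (rec X. c.X\{b}\{a,b,c} + (c.a.X\{a,d} + 0))\{b}\{a,b,c} has moves stopped
  q2 = a.(rec X. c.X\{b}\{a,b,c} + (c.a.X\{a,d} + 0))\{a,d} has moves -a-> q3
  q3 = (rec X. c.X\{b}\{a,b,c} + (c.a.X\{a,d} + 0))\{a,d} has moves -c-> q4, -c-> q5
  q4 = (a.(rec X. c.X\{b}\{a,b,c} + (c.a.X\{a,d} + 0))\{a,d})\{a,d} has moves stopped
  q5 = (rec X. c.X\{b}\{a,b,c} + (c.a.X\{a,d} + 0))\{b}\{a,b,c}\{a,d} has moves stopped
Bisimilarity quotient blocks:
  B0 = {p0, q0}
  B1 = {p1, p4, p5, q1, q4, q5}
  B2 = {p2, q2}
  B3 = {p3, q3}
p0 ∈ B0, q0 ∈ B0 → same block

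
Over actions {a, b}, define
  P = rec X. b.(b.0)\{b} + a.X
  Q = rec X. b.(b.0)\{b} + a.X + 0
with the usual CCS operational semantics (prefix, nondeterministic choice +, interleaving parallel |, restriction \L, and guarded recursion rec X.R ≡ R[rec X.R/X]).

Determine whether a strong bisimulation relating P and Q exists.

Reachable graph of P (2 states):
  u0 = rec X. b.(b.0)\{b} + a.X → ··a··> u0, ··b··> u1
  u1 = (b.0)\{b} → deadlocked
Reachable graph of Q (2 states):
  v0 = rec X. b.(b.0)\{b} + a.X + 0 → ··a··> v0, ··b··> v1
  v1 = (b.0)\{b} → deadlocked
Coarsest stable partition (strong bisimilarity classes):
  B0 = {u0, v0}
  B1 = {u1, v1}
u0 ∈ B0, v0 ∈ B0 → same block

YES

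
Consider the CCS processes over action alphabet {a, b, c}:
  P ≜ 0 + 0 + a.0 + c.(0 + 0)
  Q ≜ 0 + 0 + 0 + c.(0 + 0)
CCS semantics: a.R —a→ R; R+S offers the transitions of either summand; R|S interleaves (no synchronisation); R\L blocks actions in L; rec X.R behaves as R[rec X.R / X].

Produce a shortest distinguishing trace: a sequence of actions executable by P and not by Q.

Reachable graph of P (3 states):
  p0 = 0 + 0 + a.0 + c.(0 + 0) :: ··a··> p1, ··c··> p2
  p1 = 0 :: (no moves)
  p2 = 0 + 0 :: (no moves)
Reachable graph of Q (2 states):
  q0 = 0 + 0 + 0 + c.(0 + 0) :: ··c··> q1
  q1 = 0 + 0 :: (no moves)
Executing a from P (initial set {p0}):
  after a @ step 1: {p1}
  ✓ P
Executing a from Q (initial set {q0}):
  after a @ step 1: ∅  — Q cannot continue

a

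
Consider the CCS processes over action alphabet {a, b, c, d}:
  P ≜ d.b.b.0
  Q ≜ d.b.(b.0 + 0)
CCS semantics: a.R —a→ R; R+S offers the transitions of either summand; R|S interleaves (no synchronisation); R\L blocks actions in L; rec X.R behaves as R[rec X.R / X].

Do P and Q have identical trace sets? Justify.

LTS(P): 4 reachable states
  m0 = d.b.b.0 has moves =d=> m1
  m1 = b.b.0 has moves =b=> m2
  m2 = b.0 has moves =b=> m3
  m3 = 0 has moves stopped
LTS(Q): 4 reachable states
  n0 = d.b.(b.0 + 0) has moves =d=> n1
  n1 = b.(b.0 + 0) has moves =b=> n2
  n2 = b.0 + 0 has moves =b=> n3
  n3 = 0 has moves stopped
Bisimilarity quotient blocks:
  B0 = {m0, n0}
  B1 = {m1, n1}
  B2 = {m2, n2}
  B3 = {m3, n3}
m0 ∈ B0, n0 ∈ B0 → same block
Bisimilar ⇒ trace-equivalent.

YES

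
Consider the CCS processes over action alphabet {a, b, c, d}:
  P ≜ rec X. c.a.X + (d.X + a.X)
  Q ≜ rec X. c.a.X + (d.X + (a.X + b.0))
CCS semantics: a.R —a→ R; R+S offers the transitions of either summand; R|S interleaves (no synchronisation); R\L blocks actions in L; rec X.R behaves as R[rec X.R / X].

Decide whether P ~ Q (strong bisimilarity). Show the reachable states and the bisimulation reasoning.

P ≁ Q

Reachable graph of P (2 states):
  s0 = rec X. c.a.X + (d.X + a.X) | —a→ s0, —c→ s1, —d→ s0
  s1 = a.(rec X. c.a.X + (d.X + a.X)) | —a→ s0
Reachable graph of Q (3 states):
  t0 = rec X. c.a.X + (d.X + (a.X + b.0)) | —a→ t0, —b→ t1, —c→ t2, —d→ t0
  t1 = 0 | ·
  t2 = a.(rec X. c.a.X + (d.X + (a.X + b.0))) | —a→ t0
Coarsest stable partition (strong bisimilarity classes):
  B0 = {s0}
  B1 = {s1}
  B2 = {t0}
  B3 = {t1}
  B4 = {t2}
s0 ∈ B0, t0 ∈ B2 → different blocks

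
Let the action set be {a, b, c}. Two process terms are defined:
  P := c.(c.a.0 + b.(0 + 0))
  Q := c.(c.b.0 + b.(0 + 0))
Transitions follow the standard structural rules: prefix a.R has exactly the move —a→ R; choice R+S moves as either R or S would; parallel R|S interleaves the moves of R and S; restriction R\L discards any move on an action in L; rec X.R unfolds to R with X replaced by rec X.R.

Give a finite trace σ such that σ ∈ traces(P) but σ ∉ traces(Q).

Reachable graph of P (5 states):
  u0 = c.(c.a.0 + b.(0 + 0)) → =c=> u1
  u1 = c.a.0 + b.(0 + 0) → =b=> u2, =c=> u3
  u2 = 0 + 0 → ∅
  u3 = a.0 → =a=> u4
  u4 = 0 → ∅
Reachable graph of Q (5 states):
  v0 = c.(c.b.0 + b.(0 + 0)) → =c=> v1
  v1 = c.b.0 + b.(0 + 0) → =b=> v2, =c=> v3
  v2 = 0 + 0 → ∅
  v3 = b.0 → =b=> v4
  v4 = 0 → ∅
Run σ = ⟨cca⟩ on P: start {u0}
  [1] c ⇒ {u1}
  [2] c ⇒ {u3}
  [3] a ⇒ {u4}
  P completes σ.
Run σ = ⟨cca⟩ on Q: start {v0}
  [1] c ⇒ {v1}
  [2] c ⇒ {v3}
  [3] a ⇒ ∅  — Q cannot continue

cca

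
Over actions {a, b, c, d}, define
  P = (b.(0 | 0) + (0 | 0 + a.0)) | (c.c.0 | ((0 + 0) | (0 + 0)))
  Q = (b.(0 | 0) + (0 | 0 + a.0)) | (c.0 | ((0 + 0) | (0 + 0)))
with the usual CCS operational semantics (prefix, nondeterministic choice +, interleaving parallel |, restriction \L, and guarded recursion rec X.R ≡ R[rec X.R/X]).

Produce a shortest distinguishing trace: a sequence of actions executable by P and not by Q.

cc

Reachable graph of P (9 states):
  u0 = (b.(0 | 0) + (0 | 0 + a.0)) | (c.c.0 | ((0 + 0) | (0 + 0))) → ··a··> u1, ··b··> u2, ··c··> u3
  u1 = 0 | (c.c.0 | ((0 + 0) | (0 + 0))) → ··c··> u4
  u2 = 0 | 0 | (c.c.0 | ((0 + 0) | (0 + 0))) → ··c··> u5
  u3 = (b.(0 | 0) + (0 | 0 + a.0)) | (c.0 | ((0 + 0) | (0 + 0))) → ··a··> u4, ··b··> u5, ··c··> u6
  u4 = 0 | (c.0 | ((0 + 0) | (0 + 0))) → ··c··> u7
  u5 = 0 | 0 | (c.0 | ((0 + 0) | (0 + 0))) → ··c··> u8
  u6 = (b.(0 | 0) + (0 | 0 + a.0)) | (0 | ((0 + 0) | (0 + 0))) → ··a··> u7, ··b··> u8
  u7 = 0 | (0 | ((0 + 0) | (0 + 0))) → ∅
  u8 = 0 | 0 | (0 | ((0 + 0) | (0 + 0))) → ∅
Reachable graph of Q (6 states):
  v0 = (b.(0 | 0) + (0 | 0 + a.0)) | (c.0 | ((0 + 0) | (0 + 0))) → ··a··> v1, ··b··> v2, ··c··> v3
  v1 = 0 | (c.0 | ((0 + 0) | (0 + 0))) → ··c··> v4
  v2 = 0 | 0 | (c.0 | ((0 + 0) | (0 + 0))) → ··c··> v5
  v3 = (b.(0 | 0) + (0 | 0 + a.0)) | (0 | ((0 + 0) | (0 + 0))) → ··a··> v4, ··b··> v5
  v4 = 0 | (0 | ((0 + 0) | (0 + 0))) → ∅
  v5 = 0 | 0 | (0 | ((0 + 0) | (0 + 0))) → ∅
Trace ⟨cc⟩ through P, begin at {u0}:
  after c @ step 1: {u3}
  after c @ step 2: {u6}
  — P admits the full trace.
Trace ⟨cc⟩ through Q, begin at {v0}:
  after c @ step 1: {v3}
  after c @ step 2: ∅ (Q stuck)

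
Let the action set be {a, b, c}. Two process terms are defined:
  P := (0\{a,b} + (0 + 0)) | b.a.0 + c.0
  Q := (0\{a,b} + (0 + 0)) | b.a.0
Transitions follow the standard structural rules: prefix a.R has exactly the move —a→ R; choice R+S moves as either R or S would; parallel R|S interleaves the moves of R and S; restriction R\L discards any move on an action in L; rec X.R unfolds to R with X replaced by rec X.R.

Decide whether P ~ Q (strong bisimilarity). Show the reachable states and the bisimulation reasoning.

NO

P's transition system — 4 states:
  u0 = (0\{a,b} + (0 + 0)) | b.a.0 + c.0 | ··b··> u1, ··c··> u2
  u1 = (0\{a,b} + (0 + 0)) | a.0 | ··a··> u3
  u2 = 0 | ∅
  u3 = (0\{a,b} + (0 + 0)) | 0 | ∅
Q's transition system — 3 states:
  v0 = (0\{a,b} + (0 + 0)) | b.a.0 | ··b··> v1
  v1 = (0\{a,b} + (0 + 0)) | a.0 | ··a··> v2
  v2 = (0\{a,b} + (0 + 0)) | 0 | ∅
Partition-refinement fixed point:
  B0 = {u0}
  B1 = {u1, v1}
  B2 = {u2, u3, v2}
  B3 = {v0}
u0 ∈ B0, v0 ∈ B3 → different blocks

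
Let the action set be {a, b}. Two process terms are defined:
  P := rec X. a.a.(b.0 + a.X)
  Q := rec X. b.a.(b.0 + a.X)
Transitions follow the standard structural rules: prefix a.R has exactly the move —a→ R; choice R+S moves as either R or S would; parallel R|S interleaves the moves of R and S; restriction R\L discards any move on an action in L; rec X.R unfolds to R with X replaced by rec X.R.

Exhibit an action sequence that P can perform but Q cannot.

a

Reachable graph of P (4 states):
  s0 = rec X. a.a.(b.0 + a.X) :: -a-> s1
  s1 = a.(b.0 + a.(rec X. a.a.(b.0 + a.X))) :: -a-> s2
  s2 = b.0 + a.(rec X. a.a.(b.0 + a.X)) :: -a-> s0, -b-> s3
  s3 = 0 :: ·
Reachable graph of Q (4 states):
  t0 = rec X. b.a.(b.0 + a.X) :: -b-> t1
  t1 = a.(b.0 + a.(rec X. b.a.(b.0 + a.X))) :: -a-> t2
  t2 = b.0 + a.(rec X. b.a.(b.0 + a.X)) :: -a-> t0, -b-> t3
  t3 = 0 :: ·
Trace ⟨a⟩ through P, begin at {s0}:
  [1] a ⇒ {s1}
  — P admits the full trace.
Trace ⟨a⟩ through Q, begin at {t0}:
  [1] a ⇒ ∅ (Q stuck)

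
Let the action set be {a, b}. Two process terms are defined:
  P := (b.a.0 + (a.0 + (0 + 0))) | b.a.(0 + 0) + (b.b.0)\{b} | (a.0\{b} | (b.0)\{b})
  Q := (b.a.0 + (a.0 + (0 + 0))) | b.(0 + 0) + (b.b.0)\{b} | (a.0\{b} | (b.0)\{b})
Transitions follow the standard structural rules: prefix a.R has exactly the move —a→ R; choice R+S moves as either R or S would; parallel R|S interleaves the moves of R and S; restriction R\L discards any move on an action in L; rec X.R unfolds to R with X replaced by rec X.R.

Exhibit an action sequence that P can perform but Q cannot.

Reachable graph of P (10 states):
  s0 = (b.a.0 + (a.0 + (0 + 0))) | b.a.(0 + 0) + (b.b.0)\{b} | (a.0\{b} | (b.0)\{b}) → ··a··> s1, ··a··> s2, ··b··> s3, ··b··> s4
  s1 = (b.b.0)\{b} | (0\{b} | (b.0)\{b}) → ·
  s2 = 0 | b.a.(0 + 0) → ··b··> s5
  s3 = (b.a.0 + (a.0 + (0 + 0))) | a.(0 + 0) → ··a··> s5, ··a··> s6, ··b··> s7
  s4 = a.0 | b.a.(0 + 0) → ··a··> s2, ··b··> s7
  s5 = 0 | a.(0 + 0) → ··a··> s8
  s6 = (b.a.0 + (a.0 + (0 + 0))) | (0 + 0) → ··a··> s8, ··b··> s9
  s7 = a.0 | a.(0 + 0) → ··a··> s5, ··a··> s9
  s8 = 0 | (0 + 0) → ·
  s9 = a.0 | (0 + 0) → ··a··> s8
Reachable graph of Q (7 states):
  t0 = (b.a.0 + (a.0 + (0 + 0))) | b.(0 + 0) + (b.b.0)\{b} | (a.0\{b} | (b.0)\{b}) → ··a··> t1, ··a··> t2, ··b··> t3, ··b··> t4
  t1 = (b.b.0)\{b} | (0\{b} | (b.0)\{b}) → ·
  t2 = 0 | b.(0 + 0) → ··b··> t5
  t3 = (b.a.0 + (a.0 + (0 + 0))) | (0 + 0) → ··a··> t5, ··b··> t6
  t4 = a.0 | b.(0 + 0) → ··a··> t2, ··b··> t6
  t5 = 0 | (0 + 0) → ·
  t6 = a.0 | (0 + 0) → ··a··> t5
Trace ⟨aba⟩ through P, begin at {s0}:
  after a @ step 1: {s1, s2}
  after b @ step 2: {s5}
  after a @ step 3: {s8}
  ✓ P
Trace ⟨aba⟩ through Q, begin at {t0}:
  after a @ step 1: {t1, t2}
  after b @ step 2: {t5}
  after a @ step 3: ∅ (Q stuck)

aba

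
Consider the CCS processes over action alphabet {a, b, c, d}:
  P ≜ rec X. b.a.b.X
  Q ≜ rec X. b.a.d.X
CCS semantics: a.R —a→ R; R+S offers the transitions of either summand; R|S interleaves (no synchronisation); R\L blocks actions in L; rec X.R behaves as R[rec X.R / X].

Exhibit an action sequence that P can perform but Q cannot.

Reachable graph of P (3 states):
  u0 = rec X. b.a.b.X :: —b→ u1
  u1 = a.b.(rec X. b.a.b.X) :: —a→ u2
  u2 = b.(rec X. b.a.b.X) :: —b→ u0
Reachable graph of Q (3 states):
  v0 = rec X. b.a.d.X :: —b→ v1
  v1 = a.d.(rec X. b.a.d.X) :: —a→ v2
  v2 = d.(rec X. b.a.d.X) :: —d→ v0
Trace ⟨bab⟩ through P, begin at {u0}:
  step 1 (b): {u1}
  step 2 (a): {u2}
  step 3 (b): {u0}
  — P admits the full trace.
Trace ⟨bab⟩ through Q, begin at {v0}:
  step 1 (b): {v1}
  step 2 (a): {v2}
  step 3 (b): ∅ (Q stuck)

bab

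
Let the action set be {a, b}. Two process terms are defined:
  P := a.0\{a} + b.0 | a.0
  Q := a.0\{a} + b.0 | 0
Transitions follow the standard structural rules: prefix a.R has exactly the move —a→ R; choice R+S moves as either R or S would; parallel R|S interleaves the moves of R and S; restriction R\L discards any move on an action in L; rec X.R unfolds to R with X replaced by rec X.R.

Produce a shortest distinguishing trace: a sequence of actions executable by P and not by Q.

ab

Reachable graph of P (5 states):
  p0 = a.0\{a} + b.0 | a.0 has moves ··a··> p1, ··a··> p2, ··b··> p3
  p1 = 0\{a} has moves (no moves)
  p2 = b.0 | 0 has moves ··b··> p4
  p3 = 0 | a.0 has moves ··a··> p4
  p4 = 0 | 0 has moves (no moves)
Reachable graph of Q (3 states):
  q0 = a.0\{a} + b.0 | 0 has moves ··a··> q1, ··b··> q2
  q1 = 0\{a} has moves (no moves)
  q2 = 0 | 0 has moves (no moves)
Trace ⟨ab⟩ through P, begin at {p0}:
  after a @ step 1: {p1, p2}
  after b @ step 2: {p4}
  P completes σ.
Trace ⟨ab⟩ through Q, begin at {q0}:
  after a @ step 1: {q1}
  after b @ step 2: ∅  — Q cannot continue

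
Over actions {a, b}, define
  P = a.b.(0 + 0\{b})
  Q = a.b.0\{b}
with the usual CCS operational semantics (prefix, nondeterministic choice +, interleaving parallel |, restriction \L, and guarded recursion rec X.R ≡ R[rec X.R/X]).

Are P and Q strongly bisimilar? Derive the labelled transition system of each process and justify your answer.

YES

Reachable graph of P (3 states):
  s0 = a.b.(0 + 0\{b}) has moves ··a··> s1
  s1 = b.(0 + 0\{b}) has moves ··b··> s2
  s2 = 0 + 0\{b} has moves stopped
Reachable graph of Q (3 states):
  t0 = a.b.0\{b} has moves ··a··> t1
  t1 = b.0\{b} has moves ··b··> t2
  t2 = 0\{b} has moves stopped
Coarsest stable partition (strong bisimilarity classes):
  B0 = {s0, t0}
  B1 = {s1, t1}
  B2 = {s2, t2}
s0 ∈ B0, t0 ∈ B0 → same block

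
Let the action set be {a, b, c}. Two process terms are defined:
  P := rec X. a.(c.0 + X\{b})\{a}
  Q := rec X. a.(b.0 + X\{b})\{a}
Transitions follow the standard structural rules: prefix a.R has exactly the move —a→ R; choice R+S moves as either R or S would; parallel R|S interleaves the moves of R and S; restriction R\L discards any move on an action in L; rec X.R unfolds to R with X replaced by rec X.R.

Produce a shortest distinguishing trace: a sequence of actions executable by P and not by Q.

P's transition system — 3 states:
  s0 = rec X. a.(c.0 + X\{b})\{a} :: -a-> s1
  s1 = (c.0 + (rec X. a.(c.0 + X\{b})\{a})\{b})\{a} :: -c-> s2
  s2 = 0\{a} :: stopped
Q's transition system — 3 states:
  t0 = rec X. a.(b.0 + X\{b})\{a} :: -a-> t1
  t1 = (b.0 + (rec X. a.(b.0 + X\{b})\{a})\{b})\{a} :: -b-> t2
  t2 = 0\{a} :: stopped
Executing ac from P (initial set {s0}):
  step 1 (a): {s1}
  step 2 (c): {s2}
  — P admits the full trace.
Executing ac from Q (initial set {t0}):
  step 1 (a): {t1}
  step 2 (c): ∅ (Q stuck)

ac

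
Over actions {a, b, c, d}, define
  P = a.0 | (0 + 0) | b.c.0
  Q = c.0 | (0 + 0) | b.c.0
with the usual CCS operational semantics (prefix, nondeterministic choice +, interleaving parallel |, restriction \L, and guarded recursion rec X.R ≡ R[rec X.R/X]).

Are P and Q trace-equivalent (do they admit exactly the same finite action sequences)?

NO — witness ⟨a⟩

LTS(P): 6 reachable states
  p0 = a.0 | (0 + 0) | b.c.0 has moves --a--▸ p1, --b--▸ p2
  p1 = 0 | (0 + 0) | b.c.0 has moves --b--▸ p3
  p2 = a.0 | (0 + 0) | c.0 has moves --a--▸ p3, --c--▸ p4
  p3 = 0 | (0 + 0) | c.0 has moves --c--▸ p5
  p4 = a.0 | (0 + 0) | 0 has moves --a--▸ p5
  p5 = 0 | (0 + 0) | 0 has moves (no moves)
LTS(Q): 6 reachable states
  q0 = c.0 | (0 + 0) | b.c.0 has moves --b--▸ q1, --c--▸ q2
  q1 = c.0 | (0 + 0) | c.0 has moves --c--▸ q3, --c--▸ q4
  q2 = 0 | (0 + 0) | b.c.0 has moves --b--▸ q3
  q3 = 0 | (0 + 0) | c.0 has moves --c--▸ q5
  q4 = c.0 | (0 + 0) | 0 has moves --c--▸ q5
  q5 = 0 | (0 + 0) | 0 has moves (no moves)
Executing a from P (initial set {p0}):
  step 1 (a): {p1}
  ✓ P
Executing a from Q (initial set {q0}):
  step 1 (a): ∅  — Q cannot continue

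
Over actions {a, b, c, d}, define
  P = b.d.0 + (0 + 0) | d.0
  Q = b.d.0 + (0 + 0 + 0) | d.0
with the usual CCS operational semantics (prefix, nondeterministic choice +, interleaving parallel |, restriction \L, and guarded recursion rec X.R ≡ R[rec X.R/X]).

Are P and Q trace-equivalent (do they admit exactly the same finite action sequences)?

LTS(P): 4 reachable states
  s0 = b.d.0 + (0 + 0) | d.0 → ··b··> s1, ··d··> s2
  s1 = d.0 → ··d··> s3
  s2 = (0 + 0) | 0 → ·
  s3 = 0 → ·
LTS(Q): 4 reachable states
  t0 = b.d.0 + (0 + 0 + 0) | d.0 → ··b··> t1, ··d··> t2
  t1 = d.0 → ··d··> t3
  t2 = (0 + 0 + 0) | 0 → ·
  t3 = 0 → ·
Partition-refinement fixed point:
  B0 = {s0, t0}
  B1 = {s1, t1}
  B2 = {s2, s3, t2, t3}
s0 ∈ B0, t0 ∈ B0 → same block
Bisimilar ⇒ trace-equivalent.

YES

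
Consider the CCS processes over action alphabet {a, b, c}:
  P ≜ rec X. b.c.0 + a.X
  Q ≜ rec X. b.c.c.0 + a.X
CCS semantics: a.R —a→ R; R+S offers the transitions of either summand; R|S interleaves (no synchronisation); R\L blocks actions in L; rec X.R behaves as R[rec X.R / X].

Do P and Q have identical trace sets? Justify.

NO — witness ⟨bcc⟩

Reachable graph of P (3 states):
  s0 = rec X. b.c.0 + a.X ⊢ ··a··> s0, ··b··> s1
  s1 = c.0 ⊢ ··c··> s2
  s2 = 0 ⊢ (no moves)
Reachable graph of Q (4 states):
  t0 = rec X. b.c.c.0 + a.X ⊢ ··a··> t0, ··b··> t1
  t1 = c.c.0 ⊢ ··c··> t2
  t2 = c.0 ⊢ ··c··> t3
  t3 = 0 ⊢ (no moves)
Executing bcc from Q (initial set {t0}):
  step 1 (b): {t1}
  step 2 (c): {t2}
  step 3 (c): {t3}
  — Q admits the full trace.
Executing bcc from P (initial set {s0}):
  step 1 (b): {s1}
  step 2 (c): {s2}
  step 3 (c): no successor for P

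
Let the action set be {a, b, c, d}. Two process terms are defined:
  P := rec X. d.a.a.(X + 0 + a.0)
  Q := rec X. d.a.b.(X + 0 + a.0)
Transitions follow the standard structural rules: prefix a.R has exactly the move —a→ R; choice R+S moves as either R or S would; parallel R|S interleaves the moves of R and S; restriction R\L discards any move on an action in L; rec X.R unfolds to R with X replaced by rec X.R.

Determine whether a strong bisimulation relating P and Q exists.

NO

P's transition system — 5 states:
  u0 = rec X. d.a.a.(X + 0 + a.0) | -d-> u1
  u1 = a.a.((rec X. d.a.a.(X + 0 + a.0)) + 0 + a.0) | -a-> u2
  u2 = a.((rec X. d.a.a.(X + 0 + a.0)) + 0 + a.0) | -a-> u3
  u3 = (rec X. d.a.a.(X + 0 + a.0)) + 0 + a.0 | -a-> u4, -d-> u1
  u4 = 0 | (no moves)
Q's transition system — 5 states:
  v0 = rec X. d.a.b.(X + 0 + a.0) | -d-> v1
  v1 = a.b.((rec X. d.a.b.(X + 0 + a.0)) + 0 + a.0) | -a-> v2
  v2 = b.((rec X. d.a.b.(X + 0 + a.0)) + 0 + a.0) | -b-> v3
  v3 = (rec X. d.a.b.(X + 0 + a.0)) + 0 + a.0 | -a-> v4, -d-> v1
  v4 = 0 | (no moves)
Coarsest stable partition (strong bisimilarity classes):
  B0 = {u0}
  B1 = {u1}
  B2 = {u2}
  B3 = {u3}
  B4 = {u4, v4}
  B5 = {v0}
  B6 = {v1}
  B7 = {v2}
  B8 = {v3}
u0 ∈ B0, v0 ∈ B5 → different blocks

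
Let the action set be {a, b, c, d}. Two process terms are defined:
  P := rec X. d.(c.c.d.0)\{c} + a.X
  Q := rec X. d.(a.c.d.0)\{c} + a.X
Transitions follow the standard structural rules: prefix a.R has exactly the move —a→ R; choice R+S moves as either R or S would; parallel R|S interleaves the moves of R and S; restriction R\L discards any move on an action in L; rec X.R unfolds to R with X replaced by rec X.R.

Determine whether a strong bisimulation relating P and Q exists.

P's transition system — 2 states:
  s0 = rec X. d.(c.c.d.0)\{c} + a.X | =a=> s0, =d=> s1
  s1 = (c.c.d.0)\{c} | (no moves)
Q's transition system — 3 states:
  t0 = rec X. d.(a.c.d.0)\{c} + a.X | =a=> t0, =d=> t1
  t1 = (a.c.d.0)\{c} | =a=> t2
  t2 = (c.d.0)\{c} | (no moves)
Bisimilarity quotient blocks:
  B0 = {s0}
  B1 = {s1, t2}
  B2 = {t0}
  B3 = {t1}
s0 ∈ B0, t0 ∈ B2 → different blocks

P ≁ Q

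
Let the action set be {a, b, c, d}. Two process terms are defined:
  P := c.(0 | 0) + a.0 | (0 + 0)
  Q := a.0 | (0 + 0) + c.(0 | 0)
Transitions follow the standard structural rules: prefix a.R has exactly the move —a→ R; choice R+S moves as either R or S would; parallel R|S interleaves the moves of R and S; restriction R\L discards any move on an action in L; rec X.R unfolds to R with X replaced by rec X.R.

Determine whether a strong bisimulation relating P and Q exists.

bisimilar

P's transition system — 3 states:
  u0 = c.(0 | 0) + a.0 | (0 + 0) | -a-> u1, -c-> u2
  u1 = 0 | (0 + 0) | (no moves)
  u2 = 0 | 0 | (no moves)
Q's transition system — 3 states:
  v0 = a.0 | (0 + 0) + c.(0 | 0) | -a-> v1, -c-> v2
  v1 = 0 | (0 + 0) | (no moves)
  v2 = 0 | 0 | (no moves)
Coarsest stable partition (strong bisimilarity classes):
  B0 = {u0, v0}
  B1 = {u1, u2, v1, v2}
u0 ∈ B0, v0 ∈ B0 → same block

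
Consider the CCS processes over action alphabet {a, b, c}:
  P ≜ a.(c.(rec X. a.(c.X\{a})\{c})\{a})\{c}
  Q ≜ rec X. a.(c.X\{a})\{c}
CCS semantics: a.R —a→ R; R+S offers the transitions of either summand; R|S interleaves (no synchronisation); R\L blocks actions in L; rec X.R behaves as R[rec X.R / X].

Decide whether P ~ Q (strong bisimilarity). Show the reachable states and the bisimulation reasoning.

YES

LTS(P): 2 reachable states
  m0 = a.(c.(rec X. a.(c.X\{a})\{c})\{a})\{c} → --a--▸ m1
  m1 = (c.(rec X. a.(c.X\{a})\{c})\{a})\{c} → (no moves)
LTS(Q): 2 reachable states
  n0 = rec X. a.(c.X\{a})\{c} → --a--▸ n1
  n1 = (c.(rec X. a.(c.X\{a})\{c})\{a})\{c} → (no moves)
Bisimilarity quotient blocks:
  B0 = {m0, n0}
  B1 = {m1, n1}
m0 ∈ B0, n0 ∈ B0 → same block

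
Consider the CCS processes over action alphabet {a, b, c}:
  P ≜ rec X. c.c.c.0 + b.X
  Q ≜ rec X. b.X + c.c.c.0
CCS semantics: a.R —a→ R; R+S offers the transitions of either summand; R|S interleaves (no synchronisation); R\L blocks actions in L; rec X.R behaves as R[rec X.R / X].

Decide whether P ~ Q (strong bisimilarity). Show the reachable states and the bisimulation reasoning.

Reachable graph of P (4 states):
  p0 = rec X. c.c.c.0 + b.X has moves -b-> p0, -c-> p1
  p1 = c.c.0 has moves -c-> p2
  p2 = c.0 has moves -c-> p3
  p3 = 0 has moves stopped
Reachable graph of Q (4 states):
  q0 = rec X. b.X + c.c.c.0 has moves -b-> q0, -c-> q1
  q1 = c.c.0 has moves -c-> q2
  q2 = c.0 has moves -c-> q3
  q3 = 0 has moves stopped
Coarsest stable partition (strong bisimilarity classes):
  B0 = {p0, q0}
  B1 = {p1, q1}
  B2 = {p2, q2}
  B3 = {p3, q3}
p0 ∈ B0, q0 ∈ B0 → same block

bisimilar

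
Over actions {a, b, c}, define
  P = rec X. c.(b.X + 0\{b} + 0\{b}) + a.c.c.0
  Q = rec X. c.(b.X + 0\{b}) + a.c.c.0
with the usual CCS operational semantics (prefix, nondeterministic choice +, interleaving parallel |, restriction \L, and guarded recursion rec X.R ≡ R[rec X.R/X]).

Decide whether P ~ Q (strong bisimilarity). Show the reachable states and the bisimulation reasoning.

LTS(P): 5 reachable states
  u0 = rec X. c.(b.X + 0\{b} + 0\{b}) + a.c.c.0 | --a--▸ u1, --c--▸ u2
  u1 = c.c.0 | --c--▸ u3
  u2 = b.(rec X. c.(b.X + 0\{b} + 0\{b}) + a.c.c.0) + 0\{b} + 0\{b} | --b--▸ u0
  u3 = c.0 | --c--▸ u4
  u4 = 0 | deadlocked
LTS(Q): 5 reachable states
  v0 = rec X. c.(b.X + 0\{b}) + a.c.c.0 | --a--▸ v1, --c--▸ v2
  v1 = c.c.0 | --c--▸ v3
  v2 = b.(rec X. c.(b.X + 0\{b}) + a.c.c.0) + 0\{b} | --b--▸ v0
  v3 = c.0 | --c--▸ v4
  v4 = 0 | deadlocked
Partition-refinement fixed point:
  B0 = {u0, v0}
  B1 = {u1, v1}
  B2 = {u3, v3}
  B3 = {u4, v4}
  B4 = {u2, v2}
u0 ∈ B0, v0 ∈ B0 → same block

bisimilar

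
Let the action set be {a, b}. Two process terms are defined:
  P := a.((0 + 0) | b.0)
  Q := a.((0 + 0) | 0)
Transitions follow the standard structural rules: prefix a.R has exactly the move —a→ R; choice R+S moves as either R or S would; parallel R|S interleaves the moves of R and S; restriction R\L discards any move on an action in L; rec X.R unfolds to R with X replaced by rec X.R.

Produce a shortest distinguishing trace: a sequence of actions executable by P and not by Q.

LTS(P): 3 reachable states
  s0 = a.((0 + 0) | b.0) → ··a··> s1
  s1 = (0 + 0) | b.0 → ··b··> s2
  s2 = (0 + 0) | 0 → ·
LTS(Q): 2 reachable states
  t0 = a.((0 + 0) | 0) → ··a··> t1
  t1 = (0 + 0) | 0 → ·
Run σ = ⟨ab⟩ on P: start {s0}
  [1] a ⇒ {s1}
  [2] b ⇒ {s2}
  — P admits the full trace.
Run σ = ⟨ab⟩ on Q: start {t0}
  [1] a ⇒ {t1}
  [2] b ⇒ ∅ (Q stuck)

ab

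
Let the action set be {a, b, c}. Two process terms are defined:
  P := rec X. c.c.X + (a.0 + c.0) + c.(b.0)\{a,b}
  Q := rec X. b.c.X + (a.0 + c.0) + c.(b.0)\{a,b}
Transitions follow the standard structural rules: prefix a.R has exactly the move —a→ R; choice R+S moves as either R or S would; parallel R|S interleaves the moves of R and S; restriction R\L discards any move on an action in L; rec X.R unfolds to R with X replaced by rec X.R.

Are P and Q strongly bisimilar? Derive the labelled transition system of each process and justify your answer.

not bisimilar

P's transition system — 4 states:
  u0 = rec X. c.c.X + (a.0 + c.0) + c.(b.0)\{a,b} → =a=> u1, =c=> u1, =c=> u2, =c=> u3
  u1 = 0 → ∅
  u2 = (b.0)\{a,b} → ∅
  u3 = c.(rec X. c.c.X + (a.0 + c.0) + c.(b.0)\{a,b}) → =c=> u0
Q's transition system — 4 states:
  v0 = rec X. b.c.X + (a.0 + c.0) + c.(b.0)\{a,b} → =a=> v1, =b=> v2, =c=> v1, =c=> v3
  v1 = 0 → ∅
  v2 = c.(rec X. b.c.X + (a.0 + c.0) + c.(b.0)\{a,b}) → =c=> v0
  v3 = (b.0)\{a,b} → ∅
Partition-refinement fixed point:
  B0 = {u0}
  B1 = {u1, u2, v1, v3}
  B2 = {u3}
  B3 = {v0}
  B4 = {v2}
u0 ∈ B0, v0 ∈ B3 → different blocks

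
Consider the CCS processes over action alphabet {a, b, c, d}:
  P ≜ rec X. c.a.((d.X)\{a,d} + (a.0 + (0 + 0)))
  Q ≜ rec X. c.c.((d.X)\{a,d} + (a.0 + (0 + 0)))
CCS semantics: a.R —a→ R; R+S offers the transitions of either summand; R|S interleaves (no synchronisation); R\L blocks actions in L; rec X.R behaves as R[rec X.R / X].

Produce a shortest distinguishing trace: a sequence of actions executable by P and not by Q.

LTS(P): 4 reachable states
  m0 = rec X. c.a.((d.X)\{a,d} + (a.0 + (0 + 0))) | --c--▸ m1
  m1 = a.((d.(rec X. c.a.((d.X)\{a,d} + (a.0 + (0 + 0)))))\{a,d} + (a.0 + (0 + 0))) | --a--▸ m2
  m2 = (d.(rec X. c.a.((d.X)\{a,d} + (a.0 + (0 + 0)))))\{a,d} + (a.0 + (0 + 0)) | --a--▸ m3
  m3 = 0 | (no moves)
LTS(Q): 4 reachable states
  n0 = rec X. c.c.((d.X)\{a,d} + (a.0 + (0 + 0))) | --c--▸ n1
  n1 = c.((d.(rec X. c.c.((d.X)\{a,d} + (a.0 + (0 + 0)))))\{a,d} + (a.0 + (0 + 0))) | --c--▸ n2
  n2 = (d.(rec X. c.c.((d.X)\{a,d} + (a.0 + (0 + 0)))))\{a,d} + (a.0 + (0 + 0)) | --a--▸ n3
  n3 = 0 | (no moves)
Run σ = ⟨ca⟩ on P: start {m0}
  step 1 (c): {m1}
  step 2 (a): {m2}
  — P admits the full trace.
Run σ = ⟨ca⟩ on Q: start {n0}
  step 1 (c): {n1}
  step 2 (a): ∅ (Q stuck)

ca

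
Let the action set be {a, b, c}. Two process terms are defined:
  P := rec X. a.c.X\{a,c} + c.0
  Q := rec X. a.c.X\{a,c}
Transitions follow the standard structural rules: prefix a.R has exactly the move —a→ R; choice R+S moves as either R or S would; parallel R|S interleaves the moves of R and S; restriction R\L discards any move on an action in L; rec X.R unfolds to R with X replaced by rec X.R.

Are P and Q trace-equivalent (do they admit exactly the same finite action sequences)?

trace-distinct — witness ⟨c⟩

Reachable graph of P (4 states):
  s0 = rec X. a.c.X\{a,c} + c.0 :: —a→ s1, —c→ s2
  s1 = c.(rec X. a.c.X\{a,c} + c.0)\{a,c} :: —c→ s3
  s2 = 0 :: ·
  s3 = (rec X. a.c.X\{a,c} + c.0)\{a,c} :: ·
Reachable graph of Q (3 states):
  t0 = rec X. a.c.X\{a,c} :: —a→ t1
  t1 = c.(rec X. a.c.X\{a,c})\{a,c} :: —c→ t2
  t2 = (rec X. a.c.X\{a,c})\{a,c} :: ·
Trace ⟨c⟩ through P, begin at {s0}:
  [1] c ⇒ {s2}
  — P admits the full trace.
Trace ⟨c⟩ through Q, begin at {t0}:
  [1] c ⇒ ∅ (Q stuck)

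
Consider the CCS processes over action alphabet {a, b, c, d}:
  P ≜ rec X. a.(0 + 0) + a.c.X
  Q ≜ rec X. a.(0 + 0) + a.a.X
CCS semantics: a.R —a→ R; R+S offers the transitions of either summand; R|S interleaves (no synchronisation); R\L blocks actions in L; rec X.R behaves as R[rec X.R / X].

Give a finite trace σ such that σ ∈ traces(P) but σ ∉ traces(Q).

ac

LTS(P): 3 reachable states
  s0 = rec X. a.(0 + 0) + a.c.X :: —a→ s1, —a→ s2
  s1 = 0 + 0 :: ·
  s2 = c.(rec X. a.(0 + 0) + a.c.X) :: —c→ s0
LTS(Q): 3 reachable states
  t0 = rec X. a.(0 + 0) + a.a.X :: —a→ t1, —a→ t2
  t1 = 0 + 0 :: ·
  t2 = a.(rec X. a.(0 + 0) + a.a.X) :: —a→ t0
Run σ = ⟨ac⟩ on P: start {s0}
  after a @ step 1: {s1, s2}
  after c @ step 2: {s0}
  P completes σ.
Run σ = ⟨ac⟩ on Q: start {t0}
  after a @ step 1: {t1, t2}
  after c @ step 2: ∅  — Q cannot continue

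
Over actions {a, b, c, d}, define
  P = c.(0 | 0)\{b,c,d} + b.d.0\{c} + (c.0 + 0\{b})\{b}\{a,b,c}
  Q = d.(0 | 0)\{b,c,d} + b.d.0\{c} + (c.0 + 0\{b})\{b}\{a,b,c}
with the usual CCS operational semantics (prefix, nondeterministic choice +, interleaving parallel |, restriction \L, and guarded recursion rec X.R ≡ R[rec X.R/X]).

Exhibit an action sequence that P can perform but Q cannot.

Reachable graph of P (4 states):
  m0 = c.(0 | 0)\{b,c,d} + b.d.0\{c} + (c.0 + 0\{b})\{b}\{a,b,c} → ··b··> m1, ··c··> m2
  m1 = d.0\{c} → ··d··> m3
  m2 = (0 | 0)\{b,c,d} → stopped
  m3 = 0\{c} → stopped
Reachable graph of Q (4 states):
  n0 = d.(0 | 0)\{b,c,d} + b.d.0\{c} + (c.0 + 0\{b})\{b}\{a,b,c} → ··b··> n1, ··d··> n2
  n1 = d.0\{c} → ··d··> n3
  n2 = (0 | 0)\{b,c,d} → stopped
  n3 = 0\{c} → stopped
Run σ = ⟨c⟩ on P: start {m0}
  step 1 (c): {m2}
  ✓ P
Run σ = ⟨c⟩ on Q: start {n0}
  step 1 (c): no successor for Q

c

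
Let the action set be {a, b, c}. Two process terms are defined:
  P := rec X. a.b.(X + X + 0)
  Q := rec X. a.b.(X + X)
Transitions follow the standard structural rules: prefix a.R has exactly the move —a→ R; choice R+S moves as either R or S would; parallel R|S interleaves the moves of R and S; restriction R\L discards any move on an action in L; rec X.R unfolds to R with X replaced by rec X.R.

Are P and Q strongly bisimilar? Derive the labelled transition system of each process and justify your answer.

LTS(P): 3 reachable states
  u0 = rec X. a.b.(X + X + 0) has moves ··a··> u1
  u1 = b.((rec X. a.b.(X + X + 0)) + (rec X. a.b.(X + X + 0)) + 0) has moves ··b··> u2
  u2 = (rec X. a.b.(X + X + 0)) + (rec X. a.b.(X + X + 0)) + 0 has moves ··a··> u1
LTS(Q): 3 reachable states
  v0 = rec X. a.b.(X + X) has moves ··a··> v1
  v1 = b.((rec X. a.b.(X + X)) + (rec X. a.b.(X + X))) has moves ··b··> v2
  v2 = (rec X. a.b.(X + X)) + (rec X. a.b.(X + X)) has moves ··a··> v1
Coarsest stable partition (strong bisimilarity classes):
  B0 = {u0, u2, v0, v2}
  B1 = {u1, v1}
u0 ∈ B0, v0 ∈ B0 → same block

YES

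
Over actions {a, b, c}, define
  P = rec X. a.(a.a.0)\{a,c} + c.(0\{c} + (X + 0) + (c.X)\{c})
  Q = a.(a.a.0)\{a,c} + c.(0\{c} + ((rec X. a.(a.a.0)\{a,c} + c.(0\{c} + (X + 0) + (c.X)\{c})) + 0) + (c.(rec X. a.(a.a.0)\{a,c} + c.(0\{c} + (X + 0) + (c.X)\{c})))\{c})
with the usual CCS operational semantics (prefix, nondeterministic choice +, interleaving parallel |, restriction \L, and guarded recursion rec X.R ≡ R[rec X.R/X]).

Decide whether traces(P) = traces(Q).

trace-equivalent

P's transition system — 3 states:
  p0 = rec X. a.(a.a.0)\{a,c} + c.(0\{c} + (X + 0) + (c.X)\{c}) ⊢ --a--▸ p1, --c--▸ p2
  p1 = (a.a.0)\{a,c} ⊢ ·
  p2 = 0\{c} + ((rec X. a.(a.a.0)\{a,c} + c.(0\{c} + (X + 0) + (c.X)\{c})) + 0) + (c.(rec X. a.(a.a.0)\{a,c} + c.(0\{c} + (X + 0) + (c.X)\{c})))\{c} ⊢ --a--▸ p1, --c--▸ p2
Q's transition system — 3 states:
  q0 = a.(a.a.0)\{a,c} + c.(0\{c} + ((rec X. a.(a.a.0)\{a,c} + c.(0\{c} + (X + 0) + (c.X)\{c})) + 0) + (c.(rec X. a.(a.a.0)\{a,c} + c.(0\{c} + (X + 0) + (c.X)\{c})))\{c}) ⊢ --a--▸ q1, --c--▸ q2
  q1 = (a.a.0)\{a,c} ⊢ ·
  q2 = 0\{c} + ((rec X. a.(a.a.0)\{a,c} + c.(0\{c} + (X + 0) + (c.X)\{c})) + 0) + (c.(rec X. a.(a.a.0)\{a,c} + c.(0\{c} + (X + 0) + (c.X)\{c})))\{c} ⊢ --a--▸ q1, --c--▸ q2
Coarsest stable partition (strong bisimilarity classes):
  B0 = {p0, p2, q0, q2}
  B1 = {p1, q1}
p0 ∈ B0, q0 ∈ B0 → same block
Bisimilar ⇒ trace-equivalent.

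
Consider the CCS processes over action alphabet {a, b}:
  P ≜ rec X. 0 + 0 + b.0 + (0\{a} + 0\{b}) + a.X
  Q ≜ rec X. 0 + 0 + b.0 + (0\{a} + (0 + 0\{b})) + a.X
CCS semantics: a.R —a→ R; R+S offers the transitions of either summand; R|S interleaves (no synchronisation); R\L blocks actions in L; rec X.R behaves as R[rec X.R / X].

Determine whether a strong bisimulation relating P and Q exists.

bisimilar

P's transition system — 2 states:
  s0 = rec X. 0 + 0 + b.0 + (0\{a} + 0\{b}) + a.X :: —a→ s0, —b→ s1
  s1 = 0 :: ·
Q's transition system — 2 states:
  t0 = rec X. 0 + 0 + b.0 + (0\{a} + (0 + 0\{b})) + a.X :: —a→ t0, —b→ t1
  t1 = 0 :: ·
Partition-refinement fixed point:
  B0 = {s0, t0}
  B1 = {s1, t1}
s0 ∈ B0, t0 ∈ B0 → same block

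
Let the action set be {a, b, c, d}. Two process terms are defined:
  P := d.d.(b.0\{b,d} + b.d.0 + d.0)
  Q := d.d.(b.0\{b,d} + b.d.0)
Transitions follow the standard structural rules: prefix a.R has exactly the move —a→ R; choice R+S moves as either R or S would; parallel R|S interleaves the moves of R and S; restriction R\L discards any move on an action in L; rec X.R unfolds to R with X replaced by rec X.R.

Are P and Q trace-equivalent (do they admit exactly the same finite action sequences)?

LTS(P): 6 reachable states
  m0 = d.d.(b.0\{b,d} + b.d.0 + d.0) → --d--▸ m1
  m1 = d.(b.0\{b,d} + b.d.0 + d.0) → --d--▸ m2
  m2 = b.0\{b,d} + b.d.0 + d.0 → --b--▸ m3, --b--▸ m4, --d--▸ m5
  m3 = 0\{b,d} → ∅
  m4 = d.0 → --d--▸ m5
  m5 = 0 → ∅
LTS(Q): 6 reachable states
  n0 = d.d.(b.0\{b,d} + b.d.0) → --d--▸ n1
  n1 = d.(b.0\{b,d} + b.d.0) → --d--▸ n2
  n2 = b.0\{b,d} + b.d.0 → --b--▸ n3, --b--▸ n4
  n3 = 0\{b,d} → ∅
  n4 = d.0 → --d--▸ n5
  n5 = 0 → ∅
Run σ = ⟨ddd⟩ on P: start {m0}
  after d @ step 1: {m1}
  after d @ step 2: {m2}
  after d @ step 3: {m5}
  — P admits the full trace.
Run σ = ⟨ddd⟩ on Q: start {n0}
  after d @ step 1: {n1}
  after d @ step 2: {n2}
  after d @ step 3: no successor for Q

traces(P) ≠ traces(Q) — witness ⟨ddd⟩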